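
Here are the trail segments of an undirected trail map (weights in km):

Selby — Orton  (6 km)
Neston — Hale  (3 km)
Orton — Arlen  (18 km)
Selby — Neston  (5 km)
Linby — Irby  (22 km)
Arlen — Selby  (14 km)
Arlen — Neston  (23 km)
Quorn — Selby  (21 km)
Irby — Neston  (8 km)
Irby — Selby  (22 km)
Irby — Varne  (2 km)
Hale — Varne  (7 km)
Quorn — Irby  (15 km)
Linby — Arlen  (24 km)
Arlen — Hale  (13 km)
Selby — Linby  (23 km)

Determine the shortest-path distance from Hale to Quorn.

24 km

Shortest distances from Hale:
Hale: 0
Neston: 3  (via Hale)
Varne: 7  (via Hale)
Selby: 8  (via Neston)
Irby: 9  (via Varne)
Arlen: 13  (via Hale)
Orton: 14  (via Selby)
Quorn: 24  (via Irby)
Shortest route: Hale–Varne–Irby–Quorn = 24 km.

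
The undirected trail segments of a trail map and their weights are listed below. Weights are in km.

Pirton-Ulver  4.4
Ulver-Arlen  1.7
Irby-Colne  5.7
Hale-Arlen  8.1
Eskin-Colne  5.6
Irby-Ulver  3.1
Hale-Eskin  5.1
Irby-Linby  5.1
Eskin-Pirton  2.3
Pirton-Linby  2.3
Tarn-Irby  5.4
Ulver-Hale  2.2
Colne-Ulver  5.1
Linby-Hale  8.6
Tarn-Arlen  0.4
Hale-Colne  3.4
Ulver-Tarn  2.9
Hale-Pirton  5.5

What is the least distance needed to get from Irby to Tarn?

5.2 km

Enumerating some paths:
Irby–Ulver–Arlen–Tarn: 3.1+1.7+0.4 = 5.2
Irby–Colne–Ulver–Arlen–Tarn: 5.7+5.1+1.7+0.4 = 12.9
Irby–Tarn: 5.4 = 5.4
Irby–Ulver–Tarn: 3.1+2.9 = 6
The minimum is 5.2 km via Irby–Ulver–Arlen–Tarn.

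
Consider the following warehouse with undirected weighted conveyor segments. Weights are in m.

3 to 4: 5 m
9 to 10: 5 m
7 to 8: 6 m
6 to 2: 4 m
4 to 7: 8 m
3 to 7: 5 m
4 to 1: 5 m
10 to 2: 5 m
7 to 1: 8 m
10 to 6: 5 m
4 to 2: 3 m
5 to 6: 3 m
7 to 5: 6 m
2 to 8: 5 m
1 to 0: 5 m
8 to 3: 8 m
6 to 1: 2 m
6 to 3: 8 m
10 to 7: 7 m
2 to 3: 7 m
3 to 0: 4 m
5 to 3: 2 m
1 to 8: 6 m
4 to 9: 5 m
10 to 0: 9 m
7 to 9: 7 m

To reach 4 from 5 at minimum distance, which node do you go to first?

3

Enumerating some paths:
5 - 6 - 2 - 4: 3+4+3 = 10
5 - 3 - 4: 2+5 = 7
The minimum is 7 m via 5 - 3 - 4.
So from 5 the first move is to 3.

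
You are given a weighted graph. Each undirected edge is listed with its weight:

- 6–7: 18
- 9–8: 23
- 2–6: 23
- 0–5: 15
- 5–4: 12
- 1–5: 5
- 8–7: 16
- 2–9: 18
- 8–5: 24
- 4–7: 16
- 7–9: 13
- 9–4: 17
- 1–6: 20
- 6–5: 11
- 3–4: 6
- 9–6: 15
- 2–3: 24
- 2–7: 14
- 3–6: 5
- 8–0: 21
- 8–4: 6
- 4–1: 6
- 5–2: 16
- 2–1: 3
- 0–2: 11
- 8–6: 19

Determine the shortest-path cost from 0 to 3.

Shortest distances from 0:
0: 0
2: 11  (via 0)
1: 14  (via 2)
5: 15  (via 0)
4: 20  (via 1)
8: 21  (via 0)
7: 25  (via 2)
3: 26  (via 4)
Shortest route: 0 → 2 → 1 → 4 → 3 = 26.

26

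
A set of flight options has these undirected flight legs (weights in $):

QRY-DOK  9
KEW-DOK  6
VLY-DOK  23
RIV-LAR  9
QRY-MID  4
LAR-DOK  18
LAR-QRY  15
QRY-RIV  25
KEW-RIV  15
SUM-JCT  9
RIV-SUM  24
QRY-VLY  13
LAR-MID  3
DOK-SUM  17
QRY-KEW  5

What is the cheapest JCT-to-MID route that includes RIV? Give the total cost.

$45

Best JCT to RIV: JCT–SUM–RIV costing 33
Best RIV to MID: RIV–LAR–MID costing 12
Total via RIV: 33 + 12 = $45.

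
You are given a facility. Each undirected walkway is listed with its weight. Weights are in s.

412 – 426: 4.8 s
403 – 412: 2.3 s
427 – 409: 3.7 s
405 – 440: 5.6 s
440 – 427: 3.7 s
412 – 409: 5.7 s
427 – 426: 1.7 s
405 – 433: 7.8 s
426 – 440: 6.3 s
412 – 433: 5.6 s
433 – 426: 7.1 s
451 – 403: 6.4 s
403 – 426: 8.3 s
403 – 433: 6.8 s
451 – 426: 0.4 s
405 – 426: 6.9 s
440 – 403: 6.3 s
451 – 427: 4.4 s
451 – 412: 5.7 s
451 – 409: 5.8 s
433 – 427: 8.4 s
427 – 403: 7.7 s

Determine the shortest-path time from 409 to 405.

12.3 s

Shortest distances from 409:
409: 0
427: 3.7  (via 409)
426: 5.4  (via 427)
412: 5.7  (via 409)
451: 5.8  (via 409)
440: 7.4  (via 427)
403: 8  (via 412)
433: 11.3  (via 412)
405: 12.3  (via 426)
Shortest route: 409 → 427 → 426 → 405 = 12.3 s.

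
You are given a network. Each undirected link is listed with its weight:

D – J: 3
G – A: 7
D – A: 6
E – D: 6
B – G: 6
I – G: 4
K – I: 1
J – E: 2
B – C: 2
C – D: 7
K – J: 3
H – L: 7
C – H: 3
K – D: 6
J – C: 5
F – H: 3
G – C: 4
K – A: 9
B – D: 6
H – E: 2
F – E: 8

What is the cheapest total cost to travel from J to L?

Enumerating some paths:
J - D - E - H - L: 3+6+2+7 = 18
J - C - H - L: 5+3+7 = 15
J - D - C - H - L: 3+7+3+7 = 20
J - E - H - L: 2+2+7 = 11
The minimum is 11 via J - E - H - L.

11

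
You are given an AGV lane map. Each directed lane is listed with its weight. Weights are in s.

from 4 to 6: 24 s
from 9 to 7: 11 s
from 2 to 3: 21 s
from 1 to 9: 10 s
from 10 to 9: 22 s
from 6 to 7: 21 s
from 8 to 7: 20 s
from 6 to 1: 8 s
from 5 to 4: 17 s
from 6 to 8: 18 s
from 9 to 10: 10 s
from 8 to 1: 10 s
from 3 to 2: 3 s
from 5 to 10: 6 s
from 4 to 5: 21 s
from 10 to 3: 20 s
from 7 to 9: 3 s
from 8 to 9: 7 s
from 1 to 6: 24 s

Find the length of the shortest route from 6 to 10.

28 s

Enumerating some paths:
6 → 1 → 9 → 10: 8+10+10 = 28
6 → 7 → 9 → 10: 21+3+10 = 34
6 → 8 → 9 → 10: 18+7+10 = 35
The minimum is 28 s via 6 → 1 → 9 → 10.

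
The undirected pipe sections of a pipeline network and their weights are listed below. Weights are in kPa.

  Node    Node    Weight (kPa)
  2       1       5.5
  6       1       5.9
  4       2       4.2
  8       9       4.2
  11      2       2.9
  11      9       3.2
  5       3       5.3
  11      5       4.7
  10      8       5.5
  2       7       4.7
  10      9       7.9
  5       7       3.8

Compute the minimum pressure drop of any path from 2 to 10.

14 kPa

Settle nodes by increasing distance from 2:
2: 0
11: 2.9  (via 2)
4: 4.2  (via 2)
7: 4.7  (via 2)
1: 5.5  (via 2)
9: 6.1  (via 11)
5: 7.6  (via 11)
8: 10.3  (via 9)
6: 11.4  (via 1)
3: 12.9  (via 5)
10: 14  (via 9)
Shortest route: 2–11–9–10 = 14 kPa.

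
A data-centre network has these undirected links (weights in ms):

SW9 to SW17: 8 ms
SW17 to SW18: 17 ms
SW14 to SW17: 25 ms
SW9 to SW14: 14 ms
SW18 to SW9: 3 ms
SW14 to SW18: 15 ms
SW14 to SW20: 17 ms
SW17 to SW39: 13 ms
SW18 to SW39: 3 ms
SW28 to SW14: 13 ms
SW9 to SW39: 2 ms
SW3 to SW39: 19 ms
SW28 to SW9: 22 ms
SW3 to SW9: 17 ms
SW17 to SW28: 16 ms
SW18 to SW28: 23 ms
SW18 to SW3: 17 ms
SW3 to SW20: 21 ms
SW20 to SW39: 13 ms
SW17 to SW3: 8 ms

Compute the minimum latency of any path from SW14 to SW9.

Enumerating some paths:
SW14 - SW9: 14 = 14
SW14 - SW18 - SW39 - SW9: 15+3+2 = 20
SW14 - SW18 - SW9: 15+3 = 18
Cheapest is SW14 - SW9 at 14 ms.

14 ms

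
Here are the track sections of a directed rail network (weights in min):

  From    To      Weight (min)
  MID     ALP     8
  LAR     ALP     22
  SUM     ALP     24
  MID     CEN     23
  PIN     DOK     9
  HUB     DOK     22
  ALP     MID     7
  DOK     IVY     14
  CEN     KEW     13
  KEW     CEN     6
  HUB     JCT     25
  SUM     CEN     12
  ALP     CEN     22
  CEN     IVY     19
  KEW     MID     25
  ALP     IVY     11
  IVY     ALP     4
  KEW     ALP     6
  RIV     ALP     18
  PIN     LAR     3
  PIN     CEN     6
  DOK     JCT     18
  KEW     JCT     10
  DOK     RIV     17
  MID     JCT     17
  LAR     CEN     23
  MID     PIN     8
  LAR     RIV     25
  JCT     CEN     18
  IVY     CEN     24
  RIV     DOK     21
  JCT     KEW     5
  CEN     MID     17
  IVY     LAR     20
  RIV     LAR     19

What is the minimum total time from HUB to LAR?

Running Dijkstra from HUB:
HUB: 0
DOK: 22  (via HUB)
JCT: 25  (via HUB)
KEW: 30  (via JCT)
IVY: 36  (via DOK)
CEN: 36  (via KEW)
ALP: 36  (via KEW)
RIV: 39  (via DOK)
MID: 43  (via ALP)
PIN: 51  (via MID)
LAR: 54  (via PIN)
Shortest route: HUB–JCT–KEW–ALP–MID–PIN–LAR = 54 min.

54 min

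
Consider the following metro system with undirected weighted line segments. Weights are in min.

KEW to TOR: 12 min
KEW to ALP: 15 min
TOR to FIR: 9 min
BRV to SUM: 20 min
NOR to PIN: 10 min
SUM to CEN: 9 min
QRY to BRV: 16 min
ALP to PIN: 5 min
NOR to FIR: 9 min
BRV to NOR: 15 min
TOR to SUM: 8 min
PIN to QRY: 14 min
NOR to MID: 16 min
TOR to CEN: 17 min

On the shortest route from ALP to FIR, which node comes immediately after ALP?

PIN

Compare a few routes:
ALP - PIN - NOR - FIR: 5+10+9 = 24
ALP - KEW - TOR - FIR: 15+12+9 = 36
The minimum is 24 min via ALP - PIN - NOR - FIR.
So from ALP the first move is to PIN.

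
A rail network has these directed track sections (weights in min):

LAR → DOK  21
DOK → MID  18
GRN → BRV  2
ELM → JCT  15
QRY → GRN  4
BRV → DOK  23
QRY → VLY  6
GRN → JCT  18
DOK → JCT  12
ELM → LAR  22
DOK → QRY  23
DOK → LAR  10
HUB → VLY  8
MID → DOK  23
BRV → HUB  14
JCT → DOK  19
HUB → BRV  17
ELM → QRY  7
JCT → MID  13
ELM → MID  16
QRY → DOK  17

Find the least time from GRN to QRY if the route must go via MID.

77 min

Best GRN to MID: GRN → JCT → MID costing 31
Best MID to QRY: MID → DOK → QRY costing 46
Total via MID: 31 + 46 = 77 min.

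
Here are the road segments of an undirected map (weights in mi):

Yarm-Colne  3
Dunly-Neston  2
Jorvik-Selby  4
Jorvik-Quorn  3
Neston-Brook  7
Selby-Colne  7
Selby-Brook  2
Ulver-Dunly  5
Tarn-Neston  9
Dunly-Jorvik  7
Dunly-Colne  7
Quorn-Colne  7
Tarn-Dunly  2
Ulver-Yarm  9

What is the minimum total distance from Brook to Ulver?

Enumerating some paths:
Brook–Selby–Colne–Yarm–Ulver: 2+7+3+9 = 21
Brook–Neston–Dunly–Ulver: 7+2+5 = 14
Brook–Selby–Colne–Dunly–Ulver: 2+7+7+5 = 21
Brook–Selby–Jorvik–Dunly–Ulver: 2+4+7+5 = 18
The minimum is 14 mi via Brook–Neston–Dunly–Ulver.

14 mi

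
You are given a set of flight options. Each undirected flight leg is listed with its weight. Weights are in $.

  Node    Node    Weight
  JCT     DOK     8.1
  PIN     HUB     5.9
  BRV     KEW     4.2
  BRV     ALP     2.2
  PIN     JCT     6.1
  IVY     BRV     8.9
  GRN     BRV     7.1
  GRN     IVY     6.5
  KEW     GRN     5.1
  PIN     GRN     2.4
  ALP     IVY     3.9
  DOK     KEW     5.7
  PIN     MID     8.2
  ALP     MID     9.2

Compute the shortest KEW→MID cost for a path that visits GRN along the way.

$15.7

Shortest KEW→GRN: KEW → GRN = 5.1
Shortest GRN→MID: GRN → PIN → MID = 10.6
Total via GRN: 5.1 + 10.6 = $15.7.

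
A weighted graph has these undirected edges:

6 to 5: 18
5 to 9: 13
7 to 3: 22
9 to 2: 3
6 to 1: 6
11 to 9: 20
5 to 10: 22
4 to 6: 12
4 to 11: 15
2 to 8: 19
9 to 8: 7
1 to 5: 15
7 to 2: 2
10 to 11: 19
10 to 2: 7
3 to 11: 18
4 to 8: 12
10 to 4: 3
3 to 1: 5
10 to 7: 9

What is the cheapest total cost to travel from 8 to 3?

34

Running Dijkstra from 8:
8: 0
9: 7  (via 8)
2: 10  (via 9)
4: 12  (via 8)
7: 12  (via 2)
10: 15  (via 4)
5: 20  (via 9)
6: 24  (via 4)
11: 27  (via 9)
1: 30  (via 6)
3: 34  (via 7)
Shortest route: 8 → 9 → 2 → 7 → 3 = 34.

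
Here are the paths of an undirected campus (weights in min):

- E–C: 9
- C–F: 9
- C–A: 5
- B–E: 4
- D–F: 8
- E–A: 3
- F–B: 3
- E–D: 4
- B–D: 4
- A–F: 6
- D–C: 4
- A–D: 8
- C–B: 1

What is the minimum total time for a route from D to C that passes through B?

Best D to B: D–B costing 4
Best B to C: B–C costing 1
Total via B: 4 + 1 = 5 min.

5 min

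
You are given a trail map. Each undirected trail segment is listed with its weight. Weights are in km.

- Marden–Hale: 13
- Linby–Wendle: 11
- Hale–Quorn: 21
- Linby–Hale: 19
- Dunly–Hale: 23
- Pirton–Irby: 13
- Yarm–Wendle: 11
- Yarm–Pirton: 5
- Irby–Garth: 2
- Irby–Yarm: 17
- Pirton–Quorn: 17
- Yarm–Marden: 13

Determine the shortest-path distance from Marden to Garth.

32 km

Candidate routes:
Marden - Hale - Quorn - Pirton - Irby - Garth: 13+21+17+13+2 = 66
Marden - Yarm - Irby - Garth: 13+17+2 = 32
Marden - Yarm - Pirton - Irby - Garth: 13+5+13+2 = 33
Marden - Hale - Linby - Wendle - Yarm - Irby - Garth: 13+19+11+11+17+2 = 73
The minimum is 32 km via Marden - Yarm - Irby - Garth.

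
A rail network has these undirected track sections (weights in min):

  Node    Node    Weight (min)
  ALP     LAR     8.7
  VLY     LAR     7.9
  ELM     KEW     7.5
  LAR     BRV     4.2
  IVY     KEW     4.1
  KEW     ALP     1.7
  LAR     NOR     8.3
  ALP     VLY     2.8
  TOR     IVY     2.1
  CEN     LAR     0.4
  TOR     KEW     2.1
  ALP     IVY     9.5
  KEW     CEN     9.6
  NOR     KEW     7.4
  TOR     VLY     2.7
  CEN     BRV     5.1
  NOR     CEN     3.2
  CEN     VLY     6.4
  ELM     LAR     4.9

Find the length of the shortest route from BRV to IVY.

15.8 min

Shortest distances from BRV:
BRV: 0
LAR: 4.2  (via BRV)
CEN: 4.6  (via LAR)
NOR: 7.8  (via CEN)
ELM: 9.1  (via LAR)
VLY: 11  (via CEN)
ALP: 12.9  (via LAR)
TOR: 13.7  (via VLY)
KEW: 14.2  (via CEN)
IVY: 15.8  (via TOR)
Shortest route: BRV–LAR–CEN–VLY–TOR–IVY = 15.8 min.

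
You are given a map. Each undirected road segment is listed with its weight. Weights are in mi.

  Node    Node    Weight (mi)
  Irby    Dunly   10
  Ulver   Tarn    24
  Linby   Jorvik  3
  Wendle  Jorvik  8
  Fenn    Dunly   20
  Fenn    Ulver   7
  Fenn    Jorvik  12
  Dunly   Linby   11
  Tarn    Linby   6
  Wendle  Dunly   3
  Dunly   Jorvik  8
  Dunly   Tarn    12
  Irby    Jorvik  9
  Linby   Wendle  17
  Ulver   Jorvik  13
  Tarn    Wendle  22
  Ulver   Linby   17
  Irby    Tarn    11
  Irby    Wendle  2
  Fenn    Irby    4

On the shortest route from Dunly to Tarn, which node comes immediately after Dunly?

Enumerating some paths:
Dunly - Wendle - Irby - Tarn: 3+2+11 = 16
Dunly - Tarn: 12 = 12
Dunly - Jorvik - Linby - Tarn: 8+3+6 = 17
Cheapest is Dunly - Tarn at 12 mi.
So from Dunly the first move is to Tarn.

Tarn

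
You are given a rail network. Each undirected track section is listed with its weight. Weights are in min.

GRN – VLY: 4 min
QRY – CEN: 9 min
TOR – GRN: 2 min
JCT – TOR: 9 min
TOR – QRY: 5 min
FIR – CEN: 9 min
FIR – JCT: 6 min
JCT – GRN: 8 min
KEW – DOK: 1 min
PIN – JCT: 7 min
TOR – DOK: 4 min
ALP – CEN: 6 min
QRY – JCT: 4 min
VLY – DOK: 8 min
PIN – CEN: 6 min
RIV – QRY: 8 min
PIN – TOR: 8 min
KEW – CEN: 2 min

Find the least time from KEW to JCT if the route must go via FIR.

17 min

Shortest KEW→FIR: KEW–CEN–FIR = 11
Shortest FIR→JCT: FIR–JCT = 6
Total via FIR: 11 + 6 = 17 min.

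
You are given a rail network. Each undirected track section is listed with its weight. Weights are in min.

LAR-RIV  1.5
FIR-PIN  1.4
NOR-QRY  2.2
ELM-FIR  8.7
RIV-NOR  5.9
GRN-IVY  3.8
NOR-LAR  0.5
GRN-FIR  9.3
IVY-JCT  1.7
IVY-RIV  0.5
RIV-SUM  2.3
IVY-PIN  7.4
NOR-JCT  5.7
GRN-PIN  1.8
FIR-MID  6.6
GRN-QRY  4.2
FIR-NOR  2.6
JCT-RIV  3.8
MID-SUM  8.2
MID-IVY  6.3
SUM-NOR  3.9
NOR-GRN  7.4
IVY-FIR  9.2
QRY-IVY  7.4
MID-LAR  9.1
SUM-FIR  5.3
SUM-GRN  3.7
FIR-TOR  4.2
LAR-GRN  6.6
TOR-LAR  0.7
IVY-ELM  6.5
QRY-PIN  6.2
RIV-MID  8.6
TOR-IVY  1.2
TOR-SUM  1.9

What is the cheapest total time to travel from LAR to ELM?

Candidate routes:
LAR - NOR - FIR - ELM: 0.5+2.6+8.7 = 11.8
LAR - RIV - IVY - ELM: 1.5+0.5+6.5 = 8.5
LAR - TOR - IVY - ELM: 0.7+1.2+6.5 = 8.4
LAR - TOR - SUM - RIV - IVY - ELM: 0.7+1.9+2.3+0.5+6.5 = 11.9
The minimum is 8.4 min via LAR - TOR - IVY - ELM.

8.4 min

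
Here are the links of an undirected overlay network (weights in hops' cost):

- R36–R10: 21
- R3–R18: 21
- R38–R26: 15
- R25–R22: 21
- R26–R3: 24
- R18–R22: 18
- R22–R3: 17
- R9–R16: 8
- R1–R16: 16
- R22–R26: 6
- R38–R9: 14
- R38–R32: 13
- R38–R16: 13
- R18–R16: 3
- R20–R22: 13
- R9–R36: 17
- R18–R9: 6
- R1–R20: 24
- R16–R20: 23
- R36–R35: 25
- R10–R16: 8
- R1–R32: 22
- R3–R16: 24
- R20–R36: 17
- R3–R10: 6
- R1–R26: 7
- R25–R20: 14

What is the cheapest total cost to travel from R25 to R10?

Running Dijkstra from R25:
R25: 0
R20: 14  (via R25)
R22: 21  (via R25)
R26: 27  (via R22)
R36: 31  (via R20)
R1: 34  (via R26)
R16: 37  (via R20)
R3: 38  (via R22)
R18: 39  (via R22)
R38: 42  (via R26)
R10: 44  (via R3)
Shortest route: R25–R22–R3–R10 = 44 hops' cost.

44 hops' cost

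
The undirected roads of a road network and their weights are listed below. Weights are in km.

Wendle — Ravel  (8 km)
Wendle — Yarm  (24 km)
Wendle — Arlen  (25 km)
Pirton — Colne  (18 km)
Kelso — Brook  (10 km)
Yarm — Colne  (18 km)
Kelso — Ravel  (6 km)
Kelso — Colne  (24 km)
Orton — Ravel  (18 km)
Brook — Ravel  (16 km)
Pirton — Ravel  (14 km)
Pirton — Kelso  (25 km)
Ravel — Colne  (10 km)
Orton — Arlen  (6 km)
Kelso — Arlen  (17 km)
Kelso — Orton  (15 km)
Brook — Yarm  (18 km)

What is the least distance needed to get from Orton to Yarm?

Running Dijkstra from Orton:
Orton: 0
Arlen: 6  (via Orton)
Kelso: 15  (via Orton)
Ravel: 18  (via Orton)
Brook: 25  (via Kelso)
Wendle: 26  (via Ravel)
Colne: 28  (via Ravel)
Pirton: 32  (via Ravel)
Yarm: 43  (via Brook)
Shortest route: Orton–Kelso–Brook–Yarm = 43 km.

43 km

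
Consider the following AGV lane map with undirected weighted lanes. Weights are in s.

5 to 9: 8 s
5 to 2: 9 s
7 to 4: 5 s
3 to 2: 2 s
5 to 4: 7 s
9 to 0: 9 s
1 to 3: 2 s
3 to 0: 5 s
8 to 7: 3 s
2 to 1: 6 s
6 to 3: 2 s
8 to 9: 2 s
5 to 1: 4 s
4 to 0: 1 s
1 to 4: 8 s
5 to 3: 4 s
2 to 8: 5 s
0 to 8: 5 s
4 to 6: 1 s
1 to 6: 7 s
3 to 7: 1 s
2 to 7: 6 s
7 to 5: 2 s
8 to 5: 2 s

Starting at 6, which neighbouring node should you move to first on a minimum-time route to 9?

3

Candidate routes:
6 → 4 → 0 → 8 → 9: 1+1+5+2 = 9
6 → 3 → 7 → 8 → 9: 2+1+3+2 = 8
6 → 3 → 7 → 5 → 8 → 9: 2+1+2+2+2 = 9
The minimum is 8 s via 6 → 3 → 7 → 8 → 9.
So from 6 the first move is to 3.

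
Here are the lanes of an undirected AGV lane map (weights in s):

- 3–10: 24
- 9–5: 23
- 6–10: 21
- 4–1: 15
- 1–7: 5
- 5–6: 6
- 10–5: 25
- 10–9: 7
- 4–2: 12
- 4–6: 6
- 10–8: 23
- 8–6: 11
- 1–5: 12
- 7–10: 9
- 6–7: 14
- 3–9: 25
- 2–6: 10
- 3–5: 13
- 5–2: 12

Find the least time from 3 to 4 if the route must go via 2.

Best 3 to 2: 3–5–2 costing 25
Best 2 to 4: 2–4 costing 12
Total via 2: 25 + 12 = 37 s.

37 s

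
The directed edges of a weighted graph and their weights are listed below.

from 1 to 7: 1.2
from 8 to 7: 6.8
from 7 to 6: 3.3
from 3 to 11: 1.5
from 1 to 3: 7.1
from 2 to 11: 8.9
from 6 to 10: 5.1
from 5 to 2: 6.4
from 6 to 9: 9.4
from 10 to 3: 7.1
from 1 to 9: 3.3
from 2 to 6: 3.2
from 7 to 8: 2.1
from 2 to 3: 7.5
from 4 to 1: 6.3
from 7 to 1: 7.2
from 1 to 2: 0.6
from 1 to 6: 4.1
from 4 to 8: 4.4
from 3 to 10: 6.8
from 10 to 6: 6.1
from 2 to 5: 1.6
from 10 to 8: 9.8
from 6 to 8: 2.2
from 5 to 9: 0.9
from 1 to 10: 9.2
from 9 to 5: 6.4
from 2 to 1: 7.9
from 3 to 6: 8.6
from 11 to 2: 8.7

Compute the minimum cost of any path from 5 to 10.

Shortest distances from 5:
5: 0
9: 0.9  (via 5)
2: 6.4  (via 5)
6: 9.6  (via 2)
8: 11.8  (via 6)
3: 13.9  (via 2)
1: 14.3  (via 2)
10: 14.7  (via 6)
Shortest route: 5 → 2 → 6 → 10 = 14.7.

14.7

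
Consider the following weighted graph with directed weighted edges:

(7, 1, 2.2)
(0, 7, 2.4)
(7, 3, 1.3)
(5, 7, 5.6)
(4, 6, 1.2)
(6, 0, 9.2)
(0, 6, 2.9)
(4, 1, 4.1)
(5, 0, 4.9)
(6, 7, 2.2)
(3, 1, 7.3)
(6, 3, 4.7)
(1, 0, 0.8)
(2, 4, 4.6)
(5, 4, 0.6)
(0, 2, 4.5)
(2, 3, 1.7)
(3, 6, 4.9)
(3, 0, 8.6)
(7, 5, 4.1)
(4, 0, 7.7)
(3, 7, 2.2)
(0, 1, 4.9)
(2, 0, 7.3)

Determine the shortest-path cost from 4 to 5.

Candidate routes:
4 → 6 → 7 → 5: 1.2+2.2+4.1 = 7.5
4 → 1 → 0 → 7 → 5: 4.1+0.8+2.4+4.1 = 11.4
4 → 6 → 3 → 7 → 5: 1.2+4.7+2.2+4.1 = 12.2
4 → 1 → 0 → 6 → 7 → 5: 4.1+0.8+2.9+2.2+4.1 = 14.1
The minimum is 7.5 via 4 → 6 → 7 → 5.

7.5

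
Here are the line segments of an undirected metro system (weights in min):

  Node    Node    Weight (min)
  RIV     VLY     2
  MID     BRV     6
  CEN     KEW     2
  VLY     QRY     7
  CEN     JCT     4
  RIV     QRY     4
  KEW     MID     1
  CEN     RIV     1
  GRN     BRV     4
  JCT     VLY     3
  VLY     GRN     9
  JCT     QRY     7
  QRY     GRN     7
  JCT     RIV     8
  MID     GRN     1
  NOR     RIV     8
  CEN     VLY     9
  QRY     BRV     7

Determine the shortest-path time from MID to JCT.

Enumerating some paths:
MID–KEW–CEN–JCT: 1+2+4 = 7
MID–KEW–CEN–RIV–VLY–JCT: 1+2+1+2+3 = 9
The minimum is 7 min via MID–KEW–CEN–JCT.

7 min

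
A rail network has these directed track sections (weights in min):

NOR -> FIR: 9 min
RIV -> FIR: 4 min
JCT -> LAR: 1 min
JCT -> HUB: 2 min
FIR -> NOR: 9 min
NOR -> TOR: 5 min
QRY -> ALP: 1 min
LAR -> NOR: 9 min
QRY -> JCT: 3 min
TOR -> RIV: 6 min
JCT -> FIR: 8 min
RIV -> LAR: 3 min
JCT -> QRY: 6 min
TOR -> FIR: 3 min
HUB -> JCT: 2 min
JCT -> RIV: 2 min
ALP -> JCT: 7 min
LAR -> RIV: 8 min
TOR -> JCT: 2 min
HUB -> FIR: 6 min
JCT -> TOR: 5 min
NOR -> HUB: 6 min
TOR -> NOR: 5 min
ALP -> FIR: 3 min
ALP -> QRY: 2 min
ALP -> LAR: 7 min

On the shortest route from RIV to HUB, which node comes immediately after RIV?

LAR

Enumerating some paths:
RIV–LAR–NOR–HUB: 3+9+6 = 18
RIV–FIR–NOR–HUB: 4+9+6 = 19
Cheapest is RIV–LAR–NOR–HUB at 18 min.
So from RIV the first move is to LAR.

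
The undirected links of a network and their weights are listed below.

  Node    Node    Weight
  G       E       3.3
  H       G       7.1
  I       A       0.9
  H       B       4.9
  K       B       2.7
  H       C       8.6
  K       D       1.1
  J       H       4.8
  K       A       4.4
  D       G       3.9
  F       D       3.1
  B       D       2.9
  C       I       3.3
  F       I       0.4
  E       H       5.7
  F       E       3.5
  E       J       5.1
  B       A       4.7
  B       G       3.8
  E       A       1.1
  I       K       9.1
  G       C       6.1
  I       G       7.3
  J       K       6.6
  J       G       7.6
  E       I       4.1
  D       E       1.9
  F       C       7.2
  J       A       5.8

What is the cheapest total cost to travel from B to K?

Running Dijkstra from B:
B: 0
K: 2.7  (via B)
Shortest route: B–K = 2.7.

2.7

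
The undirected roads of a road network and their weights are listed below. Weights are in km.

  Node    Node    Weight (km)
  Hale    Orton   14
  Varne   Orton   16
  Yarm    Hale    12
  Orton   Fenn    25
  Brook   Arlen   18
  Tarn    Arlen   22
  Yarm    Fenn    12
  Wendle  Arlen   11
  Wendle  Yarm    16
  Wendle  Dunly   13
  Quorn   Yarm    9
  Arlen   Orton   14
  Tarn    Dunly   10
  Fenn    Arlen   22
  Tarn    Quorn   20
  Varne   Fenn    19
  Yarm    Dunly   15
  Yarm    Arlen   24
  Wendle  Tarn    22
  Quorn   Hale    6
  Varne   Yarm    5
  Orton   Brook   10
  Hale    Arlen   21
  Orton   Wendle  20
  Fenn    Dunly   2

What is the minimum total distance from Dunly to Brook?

Shortest distances from Dunly:
Dunly: 0
Fenn: 2  (via Dunly)
Tarn: 10  (via Dunly)
Wendle: 13  (via Dunly)
Yarm: 14  (via Fenn)
Varne: 19  (via Yarm)
Quorn: 23  (via Yarm)
Arlen: 24  (via Fenn)
Hale: 26  (via Yarm)
Orton: 27  (via Fenn)
Brook: 37  (via Orton)
Shortest route: Dunly → Fenn → Orton → Brook = 37 km.

37 km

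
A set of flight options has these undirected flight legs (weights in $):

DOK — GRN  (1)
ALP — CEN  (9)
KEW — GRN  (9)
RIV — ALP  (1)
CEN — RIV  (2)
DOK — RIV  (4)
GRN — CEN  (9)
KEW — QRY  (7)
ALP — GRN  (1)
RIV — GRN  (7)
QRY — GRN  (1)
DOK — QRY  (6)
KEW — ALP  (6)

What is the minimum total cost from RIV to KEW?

$7

Candidate routes:
RIV - ALP - GRN - QRY - KEW: 1+1+1+7 = 10
RIV - ALP - KEW: 1+6 = 7
Cheapest is RIV - ALP - KEW at $7.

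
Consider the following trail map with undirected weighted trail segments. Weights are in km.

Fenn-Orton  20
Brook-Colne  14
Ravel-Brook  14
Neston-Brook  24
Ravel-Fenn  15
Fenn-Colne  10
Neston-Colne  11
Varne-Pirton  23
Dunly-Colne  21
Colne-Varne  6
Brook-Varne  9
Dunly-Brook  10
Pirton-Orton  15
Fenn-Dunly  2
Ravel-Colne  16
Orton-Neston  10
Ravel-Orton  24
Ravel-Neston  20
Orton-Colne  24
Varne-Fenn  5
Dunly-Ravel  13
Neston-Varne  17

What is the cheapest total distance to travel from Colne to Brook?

Candidate routes:
Colne - Varne - Brook: 6+9 = 15
Colne - Brook: 14 = 14
Cheapest is Colne - Brook at 14 km.

14 km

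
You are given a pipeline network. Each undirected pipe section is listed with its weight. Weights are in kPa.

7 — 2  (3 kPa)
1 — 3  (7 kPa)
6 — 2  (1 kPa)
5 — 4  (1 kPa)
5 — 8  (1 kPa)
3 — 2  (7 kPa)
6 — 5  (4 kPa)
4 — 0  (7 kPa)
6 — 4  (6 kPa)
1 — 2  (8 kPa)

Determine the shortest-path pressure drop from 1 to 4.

Running Dijkstra from 1:
1: 0
3: 7  (via 1)
2: 8  (via 1)
6: 9  (via 2)
7: 11  (via 2)
5: 13  (via 6)
4: 14  (via 5)
Shortest route: 1 → 2 → 6 → 5 → 4 = 14 kPa.

14 kPa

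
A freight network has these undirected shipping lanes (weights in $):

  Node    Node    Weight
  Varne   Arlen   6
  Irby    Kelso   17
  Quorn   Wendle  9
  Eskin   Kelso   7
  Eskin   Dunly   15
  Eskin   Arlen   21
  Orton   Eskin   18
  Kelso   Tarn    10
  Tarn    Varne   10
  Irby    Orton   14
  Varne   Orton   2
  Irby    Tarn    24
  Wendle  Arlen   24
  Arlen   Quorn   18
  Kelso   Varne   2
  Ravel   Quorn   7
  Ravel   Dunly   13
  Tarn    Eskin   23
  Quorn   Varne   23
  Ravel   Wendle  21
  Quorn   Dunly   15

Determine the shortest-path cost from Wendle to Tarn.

$40

Running Dijkstra from Wendle:
Wendle: 0
Quorn: 9  (via Wendle)
Ravel: 16  (via Quorn)
Arlen: 24  (via Wendle)
Dunly: 24  (via Quorn)
Varne: 30  (via Arlen)
Kelso: 32  (via Varne)
Orton: 32  (via Varne)
Eskin: 39  (via Dunly)
Tarn: 40  (via Varne)
Shortest route: Wendle–Arlen–Varne–Tarn = $40.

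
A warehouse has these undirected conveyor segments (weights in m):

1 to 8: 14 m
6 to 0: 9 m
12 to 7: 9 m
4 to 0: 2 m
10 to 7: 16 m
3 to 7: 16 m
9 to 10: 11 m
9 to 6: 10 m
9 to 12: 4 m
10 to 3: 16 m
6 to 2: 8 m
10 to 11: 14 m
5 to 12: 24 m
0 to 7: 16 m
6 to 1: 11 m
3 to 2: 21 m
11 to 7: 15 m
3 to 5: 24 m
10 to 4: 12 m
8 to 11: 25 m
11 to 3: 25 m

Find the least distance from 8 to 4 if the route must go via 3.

Best 8 to 3: 8 → 11 → 3 costing 50
Best 3 to 4: 3 → 10 → 4 costing 28
Total via 3: 50 + 28 = 78 m.

78 m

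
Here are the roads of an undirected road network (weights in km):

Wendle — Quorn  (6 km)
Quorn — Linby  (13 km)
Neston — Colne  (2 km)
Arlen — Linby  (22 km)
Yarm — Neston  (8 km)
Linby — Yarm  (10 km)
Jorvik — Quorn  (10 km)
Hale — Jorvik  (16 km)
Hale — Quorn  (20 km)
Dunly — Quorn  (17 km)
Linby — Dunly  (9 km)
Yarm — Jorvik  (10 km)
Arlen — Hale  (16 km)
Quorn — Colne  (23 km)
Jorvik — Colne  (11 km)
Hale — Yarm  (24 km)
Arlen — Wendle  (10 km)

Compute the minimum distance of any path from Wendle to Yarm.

26 km

Shortest distances from Wendle:
Wendle: 0
Quorn: 6  (via Wendle)
Arlen: 10  (via Wendle)
Jorvik: 16  (via Quorn)
Linby: 19  (via Quorn)
Dunly: 23  (via Quorn)
Yarm: 26  (via Jorvik)
Shortest route: Wendle → Quorn → Jorvik → Yarm = 26 km.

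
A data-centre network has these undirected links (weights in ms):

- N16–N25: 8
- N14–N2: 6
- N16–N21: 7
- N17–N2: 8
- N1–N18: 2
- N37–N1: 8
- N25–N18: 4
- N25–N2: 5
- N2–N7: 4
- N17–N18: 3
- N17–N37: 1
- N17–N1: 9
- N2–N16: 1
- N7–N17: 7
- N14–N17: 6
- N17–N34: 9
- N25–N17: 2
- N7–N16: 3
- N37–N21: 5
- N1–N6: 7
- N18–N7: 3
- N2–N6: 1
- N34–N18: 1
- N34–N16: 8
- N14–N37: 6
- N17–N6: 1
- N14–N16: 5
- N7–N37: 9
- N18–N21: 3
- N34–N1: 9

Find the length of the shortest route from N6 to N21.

Shortest distances from N6:
N6: 0
N2: 1  (via N6)
N17: 1  (via N6)
N37: 2  (via N17)
N16: 2  (via N2)
N25: 3  (via N17)
N18: 4  (via N17)
N7: 5  (via N2)
N34: 5  (via N18)
N1: 6  (via N18)
N21: 7  (via N37)
Shortest route: N6–N17–N37–N21 = 7 ms.

7 ms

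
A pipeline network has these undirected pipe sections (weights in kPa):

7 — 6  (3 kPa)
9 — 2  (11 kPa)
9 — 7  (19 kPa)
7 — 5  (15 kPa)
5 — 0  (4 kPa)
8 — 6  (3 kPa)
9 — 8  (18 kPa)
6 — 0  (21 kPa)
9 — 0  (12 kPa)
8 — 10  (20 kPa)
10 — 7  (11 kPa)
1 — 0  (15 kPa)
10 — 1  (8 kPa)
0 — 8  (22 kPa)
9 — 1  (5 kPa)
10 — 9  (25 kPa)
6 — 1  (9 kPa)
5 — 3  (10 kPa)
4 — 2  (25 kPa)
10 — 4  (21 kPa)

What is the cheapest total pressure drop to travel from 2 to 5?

Candidate routes:
2 → 9 → 1 → 0 → 5: 11+5+15+4 = 35
2 → 9 → 1 → 6 → 7 → 5: 11+5+9+3+15 = 43
2 → 9 → 0 → 5: 11+12+4 = 27
Cheapest is 2 → 9 → 0 → 5 at 27 kPa.

27 kPa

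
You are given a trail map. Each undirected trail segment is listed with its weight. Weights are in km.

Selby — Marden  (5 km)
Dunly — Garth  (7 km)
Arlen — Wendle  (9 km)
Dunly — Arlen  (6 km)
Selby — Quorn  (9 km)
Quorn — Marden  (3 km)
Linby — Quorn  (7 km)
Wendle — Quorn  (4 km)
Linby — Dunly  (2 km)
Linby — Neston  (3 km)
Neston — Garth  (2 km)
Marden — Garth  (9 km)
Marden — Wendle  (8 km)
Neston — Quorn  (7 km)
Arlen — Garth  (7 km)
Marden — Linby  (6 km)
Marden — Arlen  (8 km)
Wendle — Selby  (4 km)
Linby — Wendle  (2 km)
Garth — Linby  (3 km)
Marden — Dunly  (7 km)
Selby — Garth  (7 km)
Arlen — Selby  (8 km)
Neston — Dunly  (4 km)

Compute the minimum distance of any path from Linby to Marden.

Running Dijkstra from Linby:
Linby: 0
Wendle: 2  (via Linby)
Dunly: 2  (via Linby)
Neston: 3  (via Linby)
Garth: 3  (via Linby)
Quorn: 6  (via Wendle)
Selby: 6  (via Wendle)
Marden: 6  (via Linby)
Shortest route: Linby → Marden = 6 km.

6 km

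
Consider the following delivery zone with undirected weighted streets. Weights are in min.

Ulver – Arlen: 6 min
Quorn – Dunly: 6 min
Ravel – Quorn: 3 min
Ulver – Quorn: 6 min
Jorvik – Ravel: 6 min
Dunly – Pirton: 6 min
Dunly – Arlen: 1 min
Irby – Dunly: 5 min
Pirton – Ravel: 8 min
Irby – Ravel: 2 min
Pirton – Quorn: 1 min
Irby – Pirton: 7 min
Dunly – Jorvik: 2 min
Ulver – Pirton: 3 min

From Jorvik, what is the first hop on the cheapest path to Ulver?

Dunly

Enumerating some paths:
Jorvik → Dunly → Arlen → Ulver: 2+1+6 = 9
Jorvik → Dunly → Pirton → Ulver: 2+6+3 = 11
Cheapest is Jorvik → Dunly → Arlen → Ulver at 9 min.
So from Jorvik the first move is to Dunly.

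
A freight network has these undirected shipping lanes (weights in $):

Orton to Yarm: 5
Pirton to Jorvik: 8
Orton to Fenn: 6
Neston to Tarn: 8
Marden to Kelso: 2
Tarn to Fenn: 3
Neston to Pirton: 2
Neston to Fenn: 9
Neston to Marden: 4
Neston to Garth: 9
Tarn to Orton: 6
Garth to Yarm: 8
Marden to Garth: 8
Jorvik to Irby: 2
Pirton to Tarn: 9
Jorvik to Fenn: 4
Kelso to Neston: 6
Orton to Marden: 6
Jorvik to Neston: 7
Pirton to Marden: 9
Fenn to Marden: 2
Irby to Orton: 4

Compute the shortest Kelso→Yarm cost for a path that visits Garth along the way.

$18

Shortest Kelso→Garth: Kelso–Marden–Garth = 10
Shortest Garth→Yarm: Garth–Yarm = 8
Total via Garth: 10 + 8 = $18.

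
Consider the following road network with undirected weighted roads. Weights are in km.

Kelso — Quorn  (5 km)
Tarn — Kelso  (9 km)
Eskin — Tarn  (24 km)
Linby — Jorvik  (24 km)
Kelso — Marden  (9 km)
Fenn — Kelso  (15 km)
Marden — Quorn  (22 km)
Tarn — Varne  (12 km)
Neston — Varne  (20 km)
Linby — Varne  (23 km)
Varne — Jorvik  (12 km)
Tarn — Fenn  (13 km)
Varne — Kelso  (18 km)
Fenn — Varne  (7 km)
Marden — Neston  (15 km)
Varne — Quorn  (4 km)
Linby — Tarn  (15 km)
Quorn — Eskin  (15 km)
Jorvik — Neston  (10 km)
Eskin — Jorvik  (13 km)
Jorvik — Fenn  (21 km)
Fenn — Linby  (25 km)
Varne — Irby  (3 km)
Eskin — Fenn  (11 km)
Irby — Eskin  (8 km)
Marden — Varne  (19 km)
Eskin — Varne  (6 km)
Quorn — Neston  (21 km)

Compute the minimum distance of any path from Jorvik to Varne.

Compare a few routes:
Jorvik - Fenn - Varne: 21+7 = 28
Jorvik - Eskin - Varne: 13+6 = 19
Jorvik - Varne: 12 = 12
Jorvik - Eskin - Irby - Varne: 13+8+3 = 24
Cheapest is Jorvik - Varne at 12 km.

12 km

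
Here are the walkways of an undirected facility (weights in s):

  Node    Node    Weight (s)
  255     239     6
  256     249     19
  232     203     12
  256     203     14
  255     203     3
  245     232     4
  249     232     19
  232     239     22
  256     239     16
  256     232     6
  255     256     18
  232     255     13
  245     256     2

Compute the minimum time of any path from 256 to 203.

14 s

Enumerating some paths:
256 - 232 - 203: 6+12 = 18
256 - 203: 14 = 14
256 - 245 - 232 - 203: 2+4+12 = 18
Cheapest is 256 - 203 at 14 s.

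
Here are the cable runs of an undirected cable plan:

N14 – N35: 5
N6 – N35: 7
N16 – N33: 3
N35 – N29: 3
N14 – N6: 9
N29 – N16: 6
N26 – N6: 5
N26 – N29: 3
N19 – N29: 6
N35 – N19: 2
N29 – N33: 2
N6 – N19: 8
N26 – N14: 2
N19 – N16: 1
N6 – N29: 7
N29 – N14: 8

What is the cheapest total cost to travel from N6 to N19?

8

Running Dijkstra from N6:
N6: 0
N26: 5  (via N6)
N29: 7  (via N6)
N14: 7  (via N26)
N35: 7  (via N6)
N19: 8  (via N6)
Shortest route: N6 → N19 = 8.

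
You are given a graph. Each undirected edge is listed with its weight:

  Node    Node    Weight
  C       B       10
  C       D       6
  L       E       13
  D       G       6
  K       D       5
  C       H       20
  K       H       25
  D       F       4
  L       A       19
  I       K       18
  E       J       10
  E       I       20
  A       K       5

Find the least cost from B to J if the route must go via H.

102

Best B to H: B–C–H costing 30
Best H to J: H–K–A–L–E–J costing 72
Total via H: 30 + 72 = 102.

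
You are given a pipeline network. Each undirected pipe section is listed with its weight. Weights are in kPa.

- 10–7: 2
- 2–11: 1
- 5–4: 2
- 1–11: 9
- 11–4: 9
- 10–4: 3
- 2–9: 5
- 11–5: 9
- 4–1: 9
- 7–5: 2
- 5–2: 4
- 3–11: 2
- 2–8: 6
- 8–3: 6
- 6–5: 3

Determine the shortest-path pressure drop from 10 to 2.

Compare a few routes:
10–4–5–2: 3+2+4 = 9
10–7–5–2: 2+2+4 = 8
The minimum is 8 kPa via 10–7–5–2.

8 kPa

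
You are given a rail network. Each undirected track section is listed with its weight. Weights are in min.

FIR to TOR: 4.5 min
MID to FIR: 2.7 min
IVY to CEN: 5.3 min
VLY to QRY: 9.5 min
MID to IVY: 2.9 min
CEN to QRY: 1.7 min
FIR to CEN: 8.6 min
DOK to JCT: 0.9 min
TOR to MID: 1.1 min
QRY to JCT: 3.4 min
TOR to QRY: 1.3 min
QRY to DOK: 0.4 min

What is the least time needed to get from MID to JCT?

Shortest distances from MID:
MID: 0
TOR: 1.1  (via MID)
QRY: 2.4  (via TOR)
FIR: 2.7  (via MID)
DOK: 2.8  (via QRY)
IVY: 2.9  (via MID)
JCT: 3.7  (via DOK)
Shortest route: MID → TOR → QRY → DOK → JCT = 3.7 min.

3.7 min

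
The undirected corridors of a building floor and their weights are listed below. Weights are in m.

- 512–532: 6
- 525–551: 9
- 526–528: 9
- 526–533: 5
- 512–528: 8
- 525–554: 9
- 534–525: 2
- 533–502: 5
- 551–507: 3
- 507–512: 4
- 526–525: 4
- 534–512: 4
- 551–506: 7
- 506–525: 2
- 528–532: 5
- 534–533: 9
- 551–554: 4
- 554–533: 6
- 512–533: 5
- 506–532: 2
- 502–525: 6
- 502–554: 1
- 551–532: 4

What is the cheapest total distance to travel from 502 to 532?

Compare a few routes:
502 → 525 → 506 → 532: 6+2+2 = 10
502 → 554 → 551 → 532: 1+4+4 = 9
502 → 554 → 525 → 506 → 532: 1+9+2+2 = 14
Cheapest is 502 → 554 → 551 → 532 at 9 m.

9 m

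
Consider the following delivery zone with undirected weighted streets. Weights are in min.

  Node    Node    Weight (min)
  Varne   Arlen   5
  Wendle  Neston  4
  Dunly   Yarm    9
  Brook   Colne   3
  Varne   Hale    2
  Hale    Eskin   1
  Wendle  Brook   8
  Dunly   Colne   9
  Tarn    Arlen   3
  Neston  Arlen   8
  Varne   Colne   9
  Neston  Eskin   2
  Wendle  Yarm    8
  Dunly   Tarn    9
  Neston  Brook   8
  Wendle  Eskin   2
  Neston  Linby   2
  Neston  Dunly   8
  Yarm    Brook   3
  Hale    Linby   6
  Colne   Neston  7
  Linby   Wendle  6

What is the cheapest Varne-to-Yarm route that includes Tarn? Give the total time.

26 min

Best Varne to Tarn: Varne–Arlen–Tarn costing 8
Shortest Tarn→Yarm: Tarn–Dunly–Yarm = 18
Total via Tarn: 8 + 18 = 26 min.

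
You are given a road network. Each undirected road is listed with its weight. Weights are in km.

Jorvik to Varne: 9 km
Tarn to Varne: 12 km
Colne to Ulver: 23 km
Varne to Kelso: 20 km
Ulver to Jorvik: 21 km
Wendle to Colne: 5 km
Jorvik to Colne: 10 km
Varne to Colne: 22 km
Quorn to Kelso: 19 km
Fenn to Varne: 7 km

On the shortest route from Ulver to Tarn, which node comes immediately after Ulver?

Enumerating some paths:
Ulver–Jorvik–Varne–Tarn: 21+9+12 = 42
Ulver–Colne–Jorvik–Varne–Tarn: 23+10+9+12 = 54
Ulver–Colne–Varne–Tarn: 23+22+12 = 57
Ulver–Jorvik–Colne–Varne–Tarn: 21+10+22+12 = 65
The minimum is 42 km via Ulver–Jorvik–Varne–Tarn.
So from Ulver the first move is to Jorvik.

Jorvik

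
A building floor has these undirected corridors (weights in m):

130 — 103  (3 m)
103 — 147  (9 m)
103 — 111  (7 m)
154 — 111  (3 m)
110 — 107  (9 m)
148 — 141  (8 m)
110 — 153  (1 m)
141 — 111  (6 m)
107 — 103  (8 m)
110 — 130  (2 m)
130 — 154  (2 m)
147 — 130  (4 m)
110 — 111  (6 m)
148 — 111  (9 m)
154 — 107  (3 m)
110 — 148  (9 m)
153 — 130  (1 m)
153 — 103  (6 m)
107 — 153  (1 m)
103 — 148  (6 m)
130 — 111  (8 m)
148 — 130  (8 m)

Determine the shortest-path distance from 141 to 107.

12 m

Enumerating some paths:
141 - 111 - 110 - 153 - 107: 6+6+1+1 = 14
141 - 111 - 154 - 130 - 153 - 107: 6+3+2+1+1 = 13
141 - 111 - 154 - 130 - 110 - 153 - 107: 6+3+2+2+1+1 = 15
141 - 111 - 154 - 107: 6+3+3 = 12
The minimum is 12 m via 141 - 111 - 154 - 107.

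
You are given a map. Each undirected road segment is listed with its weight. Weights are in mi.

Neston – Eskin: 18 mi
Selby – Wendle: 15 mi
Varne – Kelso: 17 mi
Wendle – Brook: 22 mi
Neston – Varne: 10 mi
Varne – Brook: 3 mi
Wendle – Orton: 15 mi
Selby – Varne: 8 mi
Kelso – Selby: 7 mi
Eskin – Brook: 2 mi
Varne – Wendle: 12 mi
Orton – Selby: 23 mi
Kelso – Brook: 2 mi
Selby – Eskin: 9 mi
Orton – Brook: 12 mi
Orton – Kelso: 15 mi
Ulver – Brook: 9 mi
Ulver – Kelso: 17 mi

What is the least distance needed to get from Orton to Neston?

25 mi

Settle nodes by increasing distance from Orton:
Orton: 0
Brook: 12  (via Orton)
Eskin: 14  (via Brook)
Kelso: 14  (via Brook)
Wendle: 15  (via Orton)
Varne: 15  (via Brook)
Selby: 21  (via Kelso)
Ulver: 21  (via Brook)
Neston: 25  (via Varne)
Shortest route: Orton → Brook → Varne → Neston = 25 mi.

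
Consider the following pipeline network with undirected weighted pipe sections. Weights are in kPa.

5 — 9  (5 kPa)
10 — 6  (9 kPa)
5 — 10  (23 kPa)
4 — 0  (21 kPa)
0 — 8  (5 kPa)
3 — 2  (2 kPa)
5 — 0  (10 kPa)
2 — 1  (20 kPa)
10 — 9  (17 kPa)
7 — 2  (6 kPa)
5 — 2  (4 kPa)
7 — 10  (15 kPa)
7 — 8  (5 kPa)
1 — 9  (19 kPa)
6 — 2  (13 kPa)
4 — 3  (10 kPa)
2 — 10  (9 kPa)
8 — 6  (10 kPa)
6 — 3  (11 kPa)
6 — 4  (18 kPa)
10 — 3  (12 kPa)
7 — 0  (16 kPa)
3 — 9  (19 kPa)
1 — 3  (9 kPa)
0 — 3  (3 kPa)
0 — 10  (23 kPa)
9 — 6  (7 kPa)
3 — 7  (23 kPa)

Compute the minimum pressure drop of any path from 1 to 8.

17 kPa

Enumerating some paths:
1 → 3 → 2 → 5 → 0 → 8: 9+2+4+10+5 = 30
1 → 3 → 2 → 7 → 8: 9+2+6+5 = 22
1 → 3 → 0 → 8: 9+3+5 = 17
1 → 3 → 6 → 8: 9+11+10 = 30
The minimum is 17 kPa via 1 → 3 → 0 → 8.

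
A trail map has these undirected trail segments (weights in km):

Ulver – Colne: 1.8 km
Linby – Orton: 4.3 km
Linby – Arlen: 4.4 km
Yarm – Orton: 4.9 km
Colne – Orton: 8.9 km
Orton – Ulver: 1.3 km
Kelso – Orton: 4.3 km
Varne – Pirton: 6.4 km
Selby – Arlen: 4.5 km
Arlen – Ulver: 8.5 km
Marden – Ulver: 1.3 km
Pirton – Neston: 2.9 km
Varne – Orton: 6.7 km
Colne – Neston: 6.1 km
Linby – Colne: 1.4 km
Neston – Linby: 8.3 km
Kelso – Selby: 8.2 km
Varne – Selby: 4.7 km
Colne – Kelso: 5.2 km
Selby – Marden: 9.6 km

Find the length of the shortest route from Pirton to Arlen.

14.8 km

Shortest distances from Pirton:
Pirton: 0
Neston: 2.9  (via Pirton)
Varne: 6.4  (via Pirton)
Colne: 9  (via Neston)
Linby: 10.4  (via Colne)
Ulver: 10.8  (via Colne)
Selby: 11.1  (via Varne)
Marden: 12.1  (via Ulver)
Orton: 12.1  (via Ulver)
Kelso: 14.2  (via Colne)
Arlen: 14.8  (via Linby)
Shortest route: Pirton → Neston → Colne → Linby → Arlen = 14.8 km.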